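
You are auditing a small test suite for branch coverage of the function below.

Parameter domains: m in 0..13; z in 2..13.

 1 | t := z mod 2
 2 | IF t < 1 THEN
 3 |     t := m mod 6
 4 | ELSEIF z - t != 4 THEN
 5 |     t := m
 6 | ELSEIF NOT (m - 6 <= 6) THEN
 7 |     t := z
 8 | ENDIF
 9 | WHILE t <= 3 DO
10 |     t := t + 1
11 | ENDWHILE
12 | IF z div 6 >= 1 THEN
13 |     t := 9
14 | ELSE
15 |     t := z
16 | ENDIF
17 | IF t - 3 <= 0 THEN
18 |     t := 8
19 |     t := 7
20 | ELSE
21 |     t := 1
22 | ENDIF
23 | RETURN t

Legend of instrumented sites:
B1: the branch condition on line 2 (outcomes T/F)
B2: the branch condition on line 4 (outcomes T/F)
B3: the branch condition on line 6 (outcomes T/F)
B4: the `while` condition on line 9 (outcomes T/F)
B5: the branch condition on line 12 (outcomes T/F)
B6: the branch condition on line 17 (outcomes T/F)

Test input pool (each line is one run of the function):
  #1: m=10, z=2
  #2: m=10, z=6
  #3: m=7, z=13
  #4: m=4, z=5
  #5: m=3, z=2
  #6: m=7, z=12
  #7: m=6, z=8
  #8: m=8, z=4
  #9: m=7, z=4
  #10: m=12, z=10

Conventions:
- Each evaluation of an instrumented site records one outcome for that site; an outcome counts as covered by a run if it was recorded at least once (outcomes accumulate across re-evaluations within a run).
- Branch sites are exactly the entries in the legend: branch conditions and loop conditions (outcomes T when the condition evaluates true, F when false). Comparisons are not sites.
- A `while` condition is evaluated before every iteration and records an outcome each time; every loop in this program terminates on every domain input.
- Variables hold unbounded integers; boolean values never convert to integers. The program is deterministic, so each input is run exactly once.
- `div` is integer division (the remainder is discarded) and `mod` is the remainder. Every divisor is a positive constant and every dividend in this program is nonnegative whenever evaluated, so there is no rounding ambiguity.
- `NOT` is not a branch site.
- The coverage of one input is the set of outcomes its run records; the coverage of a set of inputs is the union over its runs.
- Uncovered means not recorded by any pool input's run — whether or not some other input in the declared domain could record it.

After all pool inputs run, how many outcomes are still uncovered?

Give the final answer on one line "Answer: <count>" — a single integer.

#1 (m=10, z=2) -> B1->T, B4->F, B5->F, B6->T; covered: B1=T, B4=F, B5=F, B6=T
#2 (m=10, z=6) -> B1->T, B4->F, B5->T, B6->F; covered: B1=T, B4=F, B5=T, B6=F
#3 (m=7, z=13) -> B1->F, B2->T, B4->F, B5->T, B6->F; covered: B1=F, B2=T, B4=F, B5=T, B6=F
#4 (m=4, z=5) -> B1->F, B2->F, B3->F, B4->T, B4->T, B4->T, B4->F, B5->F, B6->F; covered: B1=F, B2=F, B3=F, B4=T, B4=F, B5=F, B6=F
#5 (m=3, z=2) -> B1->T, B4->T, B4->F, B5->F, B6->T; covered: B1=T, B4=T, B4=F, B5=F, B6=T
#6 (m=7, z=12) -> B1->T, B4->T, B4->T, B4->T, B4->F, B5->T, B6->F; covered: B1=T, B4=T, B4=F, B5=T, B6=F
#7 (m=6, z=8) -> B1->T, B4->T, B4->T, B4->T, B4->T, B4->F, B5->T, B6->F; covered: B1=T, B4=T, B4=F, B5=T, B6=F
#8 (m=8, z=4) -> B1->T, B4->T, B4->T, B4->F, B5->F, B6->F; covered: B1=T, B4=T, B4=F, B5=F, B6=F
#9 (m=7, z=4) -> B1->T, B4->T, B4->T, B4->T, B4->F, B5->F, B6->F; covered: B1=T, B4=T, B4=F, B5=F, B6=F
#10 (m=12, z=10) -> B1->T, B4->T, B4->T, B4->T, B4->T, B4->F, B5->T, B6->F; covered: B1=T, B4=T, B4=F, B5=T, B6=F
union over the pool: B1=T, B1=F, B2=T, B2=F, B3=F, B4=T, B4=F, B5=T, B5=F, B6=T, B6=F
uncovered (1 of 12): B3=T

Answer: 1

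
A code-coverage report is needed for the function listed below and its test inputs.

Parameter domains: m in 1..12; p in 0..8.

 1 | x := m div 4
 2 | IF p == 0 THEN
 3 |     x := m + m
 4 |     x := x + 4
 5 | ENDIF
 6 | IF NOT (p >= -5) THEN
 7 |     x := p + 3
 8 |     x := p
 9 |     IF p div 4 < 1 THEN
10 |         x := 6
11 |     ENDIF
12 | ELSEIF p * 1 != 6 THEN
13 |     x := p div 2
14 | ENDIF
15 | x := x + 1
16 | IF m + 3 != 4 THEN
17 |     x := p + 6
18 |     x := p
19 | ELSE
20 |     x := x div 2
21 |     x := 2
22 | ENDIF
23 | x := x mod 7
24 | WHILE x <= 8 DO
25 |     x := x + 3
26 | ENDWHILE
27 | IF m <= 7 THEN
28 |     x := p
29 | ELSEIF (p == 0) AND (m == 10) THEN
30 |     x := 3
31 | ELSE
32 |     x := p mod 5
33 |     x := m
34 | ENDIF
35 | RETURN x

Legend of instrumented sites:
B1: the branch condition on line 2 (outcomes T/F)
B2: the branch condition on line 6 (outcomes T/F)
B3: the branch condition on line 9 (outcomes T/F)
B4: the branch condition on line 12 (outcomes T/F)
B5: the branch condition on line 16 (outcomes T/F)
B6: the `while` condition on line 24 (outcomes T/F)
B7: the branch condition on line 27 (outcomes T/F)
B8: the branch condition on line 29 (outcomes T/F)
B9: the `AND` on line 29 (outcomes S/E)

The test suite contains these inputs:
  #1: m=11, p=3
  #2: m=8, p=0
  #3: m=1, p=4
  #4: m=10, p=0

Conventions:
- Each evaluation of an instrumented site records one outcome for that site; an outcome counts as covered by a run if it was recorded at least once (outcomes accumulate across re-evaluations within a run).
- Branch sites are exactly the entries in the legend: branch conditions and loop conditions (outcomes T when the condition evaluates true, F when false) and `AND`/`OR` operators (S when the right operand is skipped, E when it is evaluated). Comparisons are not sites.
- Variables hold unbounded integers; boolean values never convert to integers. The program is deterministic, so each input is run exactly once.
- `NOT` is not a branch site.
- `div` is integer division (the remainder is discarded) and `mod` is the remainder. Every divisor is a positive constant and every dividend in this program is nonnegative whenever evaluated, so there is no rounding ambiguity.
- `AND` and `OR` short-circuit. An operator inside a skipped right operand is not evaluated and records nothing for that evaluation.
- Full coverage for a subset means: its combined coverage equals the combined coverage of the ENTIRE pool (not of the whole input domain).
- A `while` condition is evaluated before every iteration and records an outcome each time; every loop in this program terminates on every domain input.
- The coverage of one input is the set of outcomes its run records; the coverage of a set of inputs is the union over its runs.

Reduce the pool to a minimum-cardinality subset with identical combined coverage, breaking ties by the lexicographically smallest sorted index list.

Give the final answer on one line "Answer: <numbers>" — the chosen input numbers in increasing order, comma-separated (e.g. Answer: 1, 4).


#1 (m=11, p=3) -> B1->F, B2->F, B4->T, B5->T, B6->T, B6->T, B6->F, B7->F, B9->S, B8->F; covered: B1=F, B2=F, B4=T, B5=T, B6=T, B6=F, B7=F, B8=F, B9=S
#2 (m=8, p=0) -> B1->T, B2->F, B4->T, B5->T, B6->T, B6->T, B6->T, B6->F, B7->F, B9->E, B8->F; covered: B1=T, B2=F, B4=T, B5=T, B6=T, B6=F, B7=F, B8=F, B9=E
#3 (m=1, p=4) -> B1->F, B2->F, B4->T, B5->F, B6->T, B6->T, B6->T, B6->F, B7->T; covered: B1=F, B2=F, B4=T, B5=F, B6=T, B6=F, B7=T
#4 (m=10, p=0) -> B1->T, B2->F, B4->T, B5->T, B6->T, B6->T, B6->T, B6->F, B7->F, B9->E, B8->T; covered: B1=T, B2=F, B4=T, B5=T, B6=T, B6=F, B7=F, B8=T, B9=E
union over all inputs: B1=T, B1=F, B2=F, B4=T, B5=T, B5=F, B6=T, B6=F, B7=T, B7=F, B8=T, B8=F, B9=S, B9=E (14 outcomes)
size 1 is not enough: best union over all size-1 subsets is 9/14
size 2 is not enough: best union over all size-2 subsets is 12/14
at size 3, {1, 3, 4} reaches all 14 outcomes; every lexicographically earlier size-3 subset fails
Answer: 1, 3, 4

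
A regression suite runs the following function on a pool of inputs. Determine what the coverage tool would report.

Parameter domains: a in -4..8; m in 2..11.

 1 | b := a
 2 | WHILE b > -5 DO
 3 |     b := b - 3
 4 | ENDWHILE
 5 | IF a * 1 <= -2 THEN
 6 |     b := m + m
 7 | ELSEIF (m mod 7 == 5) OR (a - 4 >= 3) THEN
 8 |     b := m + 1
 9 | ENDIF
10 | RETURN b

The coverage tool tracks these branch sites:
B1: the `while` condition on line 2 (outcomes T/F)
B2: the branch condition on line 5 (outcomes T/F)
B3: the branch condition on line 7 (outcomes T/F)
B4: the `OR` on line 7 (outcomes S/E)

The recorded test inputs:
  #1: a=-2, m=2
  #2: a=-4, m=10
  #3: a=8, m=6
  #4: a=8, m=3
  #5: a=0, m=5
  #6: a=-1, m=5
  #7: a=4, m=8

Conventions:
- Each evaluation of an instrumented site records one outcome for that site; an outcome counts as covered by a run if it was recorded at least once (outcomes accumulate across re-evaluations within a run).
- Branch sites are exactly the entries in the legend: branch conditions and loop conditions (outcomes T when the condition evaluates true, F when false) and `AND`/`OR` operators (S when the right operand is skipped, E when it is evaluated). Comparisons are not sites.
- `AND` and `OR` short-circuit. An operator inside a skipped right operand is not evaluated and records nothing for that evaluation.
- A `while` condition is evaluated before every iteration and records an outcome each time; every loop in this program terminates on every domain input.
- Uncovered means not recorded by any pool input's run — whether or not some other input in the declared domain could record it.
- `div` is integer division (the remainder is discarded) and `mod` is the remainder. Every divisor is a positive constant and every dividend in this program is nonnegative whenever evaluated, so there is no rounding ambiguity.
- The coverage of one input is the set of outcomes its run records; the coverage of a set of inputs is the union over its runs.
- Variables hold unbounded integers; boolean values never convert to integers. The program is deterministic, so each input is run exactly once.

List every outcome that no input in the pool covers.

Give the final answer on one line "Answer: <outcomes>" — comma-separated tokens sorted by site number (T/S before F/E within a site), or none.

run #1 (a=-2, m=2) runs B1->T, B1->F, B2->T; records B1=T, B1=F, B2=T
run #2 (a=-4, m=10) runs B1->T, B1->F, B2->T; records B1=T, B1=F, B2=T
run #3 (a=8, m=6) runs B1->T, B1->T, B1->T, B1->T, B1->T, B1->F, B2->F, B4->E, B3->T; records B1=T, B1=F, B2=F, B3=T, B4=E
run #4 (a=8, m=3) runs B1->T, B1->T, B1->T, B1->T, B1->T, B1->F, B2->F, B4->E, B3->T; records B1=T, B1=F, B2=F, B3=T, B4=E
run #5 (a=0, m=5) runs B1->T, B1->T, B1->F, B2->F, B4->S, B3->T; records B1=T, B1=F, B2=F, B3=T, B4=S
run #6 (a=-1, m=5) runs B1->T, B1->T, B1->F, B2->F, B4->S, B3->T; records B1=T, B1=F, B2=F, B3=T, B4=S
run #7 (a=4, m=8) runs B1->T, B1->T, B1->T, B1->F, B2->F, B4->E, B3->F; records B1=T, B1=F, B2=F, B3=F, B4=E
union over the pool: B1=T, B1=F, B2=T, B2=F, B3=T, B3=F, B4=S, B4=E
uncovered (0 of 8): none

Answer: none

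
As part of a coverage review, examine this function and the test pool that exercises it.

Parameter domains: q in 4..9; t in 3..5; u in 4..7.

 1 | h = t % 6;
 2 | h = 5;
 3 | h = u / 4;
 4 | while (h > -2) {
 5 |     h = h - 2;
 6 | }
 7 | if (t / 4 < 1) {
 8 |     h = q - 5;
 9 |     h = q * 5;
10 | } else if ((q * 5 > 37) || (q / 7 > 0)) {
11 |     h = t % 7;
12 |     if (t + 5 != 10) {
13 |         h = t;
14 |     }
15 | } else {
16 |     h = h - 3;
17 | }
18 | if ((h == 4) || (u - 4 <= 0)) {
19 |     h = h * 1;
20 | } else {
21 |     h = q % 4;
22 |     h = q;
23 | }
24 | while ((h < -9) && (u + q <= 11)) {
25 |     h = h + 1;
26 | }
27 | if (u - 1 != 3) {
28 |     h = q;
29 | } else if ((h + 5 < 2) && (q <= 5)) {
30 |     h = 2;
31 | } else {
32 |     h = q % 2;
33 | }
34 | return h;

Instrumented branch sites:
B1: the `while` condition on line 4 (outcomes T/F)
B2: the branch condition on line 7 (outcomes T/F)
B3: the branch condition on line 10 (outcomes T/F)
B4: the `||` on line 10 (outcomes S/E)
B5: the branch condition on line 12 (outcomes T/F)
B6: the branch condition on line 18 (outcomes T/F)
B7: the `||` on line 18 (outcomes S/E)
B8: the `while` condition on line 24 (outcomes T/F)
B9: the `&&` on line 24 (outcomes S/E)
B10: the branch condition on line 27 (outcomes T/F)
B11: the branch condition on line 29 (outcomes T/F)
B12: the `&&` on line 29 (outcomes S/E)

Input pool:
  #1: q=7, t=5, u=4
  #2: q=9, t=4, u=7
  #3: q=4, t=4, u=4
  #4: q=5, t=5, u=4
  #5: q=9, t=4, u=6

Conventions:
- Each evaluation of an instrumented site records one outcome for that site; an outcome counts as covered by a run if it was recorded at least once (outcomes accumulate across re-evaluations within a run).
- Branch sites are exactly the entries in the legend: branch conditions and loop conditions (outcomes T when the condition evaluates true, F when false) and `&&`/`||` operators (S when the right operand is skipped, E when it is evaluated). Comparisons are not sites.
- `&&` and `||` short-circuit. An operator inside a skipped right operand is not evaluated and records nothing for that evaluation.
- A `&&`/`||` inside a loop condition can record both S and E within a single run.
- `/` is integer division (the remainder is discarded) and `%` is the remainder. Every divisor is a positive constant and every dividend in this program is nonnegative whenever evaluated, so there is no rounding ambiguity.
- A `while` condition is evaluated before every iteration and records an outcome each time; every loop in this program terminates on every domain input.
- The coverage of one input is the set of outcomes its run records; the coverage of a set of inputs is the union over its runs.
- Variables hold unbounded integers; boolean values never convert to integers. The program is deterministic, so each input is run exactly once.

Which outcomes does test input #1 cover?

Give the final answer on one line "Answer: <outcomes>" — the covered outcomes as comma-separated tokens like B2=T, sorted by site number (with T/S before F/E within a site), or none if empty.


Simulating input #1 (q=7, t=5, u=4) step by step:
  B1->T, B1->T, B1->F, B2->F, B4->E, B3->T, B5->F, B7->E, B6->T, B9->S
  B8->F, B10->F, B12->S, B11->F
deduplicating events, the covered set is: B1=T, B1=F, B2=F, B3=T, B4=E, B5=F, B6=T, B7=E, B8=F, B9=S, B10=F, B11=F, B12=S
Answer: B1=T, B1=F, B2=F, B3=T, B4=E, B5=F, B6=T, B7=E, B8=F, B9=S, B10=F, B11=F, B12=S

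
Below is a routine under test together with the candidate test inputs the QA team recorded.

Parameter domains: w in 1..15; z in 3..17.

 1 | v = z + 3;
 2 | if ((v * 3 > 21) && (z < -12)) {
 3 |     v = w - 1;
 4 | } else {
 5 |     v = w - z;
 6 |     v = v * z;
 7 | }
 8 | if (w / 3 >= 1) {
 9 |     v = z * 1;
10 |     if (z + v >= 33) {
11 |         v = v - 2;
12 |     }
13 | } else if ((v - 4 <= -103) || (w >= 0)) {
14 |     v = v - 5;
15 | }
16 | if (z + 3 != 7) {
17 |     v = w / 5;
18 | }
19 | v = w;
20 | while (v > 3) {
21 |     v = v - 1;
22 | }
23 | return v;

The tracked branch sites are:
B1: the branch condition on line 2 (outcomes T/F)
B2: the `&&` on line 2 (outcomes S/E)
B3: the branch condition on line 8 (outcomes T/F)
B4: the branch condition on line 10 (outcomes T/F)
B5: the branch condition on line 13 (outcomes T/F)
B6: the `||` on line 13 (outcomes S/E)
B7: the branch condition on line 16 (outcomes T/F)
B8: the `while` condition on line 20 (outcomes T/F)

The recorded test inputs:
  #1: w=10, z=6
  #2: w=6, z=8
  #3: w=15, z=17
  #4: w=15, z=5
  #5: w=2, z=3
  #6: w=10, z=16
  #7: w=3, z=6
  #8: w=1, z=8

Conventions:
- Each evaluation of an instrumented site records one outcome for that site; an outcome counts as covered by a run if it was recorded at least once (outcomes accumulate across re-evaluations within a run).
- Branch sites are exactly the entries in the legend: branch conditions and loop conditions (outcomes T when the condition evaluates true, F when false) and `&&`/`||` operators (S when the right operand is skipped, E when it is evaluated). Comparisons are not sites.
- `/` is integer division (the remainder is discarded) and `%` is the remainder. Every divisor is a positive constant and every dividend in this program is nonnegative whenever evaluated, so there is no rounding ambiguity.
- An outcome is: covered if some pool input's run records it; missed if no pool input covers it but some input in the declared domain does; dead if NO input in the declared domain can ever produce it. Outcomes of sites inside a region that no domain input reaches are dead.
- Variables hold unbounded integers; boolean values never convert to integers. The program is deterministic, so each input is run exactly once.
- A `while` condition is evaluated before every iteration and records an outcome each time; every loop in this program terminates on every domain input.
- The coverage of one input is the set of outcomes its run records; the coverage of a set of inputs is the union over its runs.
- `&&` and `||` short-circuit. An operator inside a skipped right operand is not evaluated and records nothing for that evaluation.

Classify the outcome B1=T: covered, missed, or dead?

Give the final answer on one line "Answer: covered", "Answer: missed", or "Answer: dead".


no pool input records B1=T
checking all 225 inputs in the declared domain: B1=T is never recorded -> dead
Answer: dead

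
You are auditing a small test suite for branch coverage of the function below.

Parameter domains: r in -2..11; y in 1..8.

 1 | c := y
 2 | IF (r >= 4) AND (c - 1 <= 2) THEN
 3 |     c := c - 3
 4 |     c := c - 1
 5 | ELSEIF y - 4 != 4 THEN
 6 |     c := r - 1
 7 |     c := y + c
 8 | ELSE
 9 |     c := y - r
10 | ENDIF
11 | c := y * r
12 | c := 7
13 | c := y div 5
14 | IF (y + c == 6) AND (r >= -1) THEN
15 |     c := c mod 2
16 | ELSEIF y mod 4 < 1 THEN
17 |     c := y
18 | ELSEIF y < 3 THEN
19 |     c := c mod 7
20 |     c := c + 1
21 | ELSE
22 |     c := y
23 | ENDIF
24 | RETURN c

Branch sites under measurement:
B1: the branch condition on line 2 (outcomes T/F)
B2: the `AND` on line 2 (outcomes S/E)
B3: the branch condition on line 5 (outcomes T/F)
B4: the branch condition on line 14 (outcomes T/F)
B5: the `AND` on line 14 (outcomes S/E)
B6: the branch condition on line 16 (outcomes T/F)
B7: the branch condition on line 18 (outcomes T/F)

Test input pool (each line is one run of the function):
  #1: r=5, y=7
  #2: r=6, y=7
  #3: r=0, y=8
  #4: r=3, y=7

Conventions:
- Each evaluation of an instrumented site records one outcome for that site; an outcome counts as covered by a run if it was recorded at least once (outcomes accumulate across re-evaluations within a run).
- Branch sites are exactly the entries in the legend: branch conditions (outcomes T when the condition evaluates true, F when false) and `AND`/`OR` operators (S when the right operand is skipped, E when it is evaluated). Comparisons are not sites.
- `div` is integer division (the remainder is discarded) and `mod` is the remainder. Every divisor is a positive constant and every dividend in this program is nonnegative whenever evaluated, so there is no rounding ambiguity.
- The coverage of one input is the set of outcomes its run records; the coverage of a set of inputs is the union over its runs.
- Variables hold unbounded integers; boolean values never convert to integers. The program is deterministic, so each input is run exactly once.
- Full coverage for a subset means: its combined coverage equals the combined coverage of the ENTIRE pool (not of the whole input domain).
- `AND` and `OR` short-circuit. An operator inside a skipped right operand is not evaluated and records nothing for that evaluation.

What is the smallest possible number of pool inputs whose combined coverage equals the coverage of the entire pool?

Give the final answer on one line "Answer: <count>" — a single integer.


#1 (r=5, y=7) -> covered: B1=F, B2=E, B3=T, B4=F, B5=S, B6=F, B7=F
#2 (r=6, y=7) -> covered: B1=F, B2=E, B3=T, B4=F, B5=S, B6=F, B7=F
#3 (r=0, y=8) -> covered: B1=F, B2=S, B3=F, B4=F, B5=S, B6=T
#4 (r=3, y=7) -> covered: B1=F, B2=S, B3=T, B4=F, B5=S, B6=F, B7=F
union over all inputs: B1=F, B2=S, B2=E, B3=T, B3=F, B4=F, B5=S, B6=T, B6=F, B7=F (10 outcomes)
checked all size-1 subsets: none covers 10 outcomes (max 7/10)
the canonical winner is {1, 3}: size 2, full 10-outcome coverage, earliest index list among size-2 covers
Answer: 2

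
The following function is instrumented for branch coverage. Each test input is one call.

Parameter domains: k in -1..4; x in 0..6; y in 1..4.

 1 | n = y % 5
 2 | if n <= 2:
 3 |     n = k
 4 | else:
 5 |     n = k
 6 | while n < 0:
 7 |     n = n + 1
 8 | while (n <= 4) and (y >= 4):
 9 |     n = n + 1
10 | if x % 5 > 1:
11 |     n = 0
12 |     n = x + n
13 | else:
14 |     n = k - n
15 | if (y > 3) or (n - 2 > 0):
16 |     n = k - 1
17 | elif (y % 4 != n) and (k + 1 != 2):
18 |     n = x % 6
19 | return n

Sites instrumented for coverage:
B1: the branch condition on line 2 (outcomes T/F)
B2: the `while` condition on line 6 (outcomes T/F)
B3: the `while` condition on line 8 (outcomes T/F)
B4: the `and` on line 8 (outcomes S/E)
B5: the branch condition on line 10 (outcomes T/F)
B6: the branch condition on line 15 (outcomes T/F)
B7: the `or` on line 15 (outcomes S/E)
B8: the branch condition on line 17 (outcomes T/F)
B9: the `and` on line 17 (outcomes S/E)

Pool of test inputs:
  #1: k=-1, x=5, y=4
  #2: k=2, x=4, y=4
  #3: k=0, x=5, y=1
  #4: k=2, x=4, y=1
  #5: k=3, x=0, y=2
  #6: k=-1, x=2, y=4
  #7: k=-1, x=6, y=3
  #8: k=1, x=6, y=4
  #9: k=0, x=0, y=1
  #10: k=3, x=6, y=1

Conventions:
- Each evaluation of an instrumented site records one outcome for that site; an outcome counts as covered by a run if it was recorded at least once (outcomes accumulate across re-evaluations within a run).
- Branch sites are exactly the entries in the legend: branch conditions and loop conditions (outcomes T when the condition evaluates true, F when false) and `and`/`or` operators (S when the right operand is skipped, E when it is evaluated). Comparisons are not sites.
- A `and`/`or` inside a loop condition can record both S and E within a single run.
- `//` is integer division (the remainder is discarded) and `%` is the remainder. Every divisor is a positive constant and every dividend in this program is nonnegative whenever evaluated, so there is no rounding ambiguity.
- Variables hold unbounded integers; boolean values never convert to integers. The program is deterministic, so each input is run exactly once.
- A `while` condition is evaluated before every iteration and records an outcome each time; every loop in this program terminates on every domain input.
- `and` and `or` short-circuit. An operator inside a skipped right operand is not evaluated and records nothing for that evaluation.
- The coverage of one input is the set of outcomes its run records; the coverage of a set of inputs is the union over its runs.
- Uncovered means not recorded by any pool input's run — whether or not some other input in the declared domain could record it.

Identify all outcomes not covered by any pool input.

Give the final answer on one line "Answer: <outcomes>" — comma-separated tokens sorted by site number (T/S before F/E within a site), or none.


run #1 (k=-1, x=5, y=4) runs B1->F, B2->T, B2->F, B4->E, B3->T, B4->E, B3->T, B4->E, B3->T, B4->E, B3->T, B4->E, B3->T, B4->S, ...; records B1=F, B2=T, B2=F, B3=T, B3=F, B4=S, B4=E, B5=F, B6=T, B7=S
run #2 (k=2, x=4, y=4) runs B1->F, B2->F, B4->E, B3->T, B4->E, B3->T, B4->E, B3->T, B4->S, B3->F, B5->T, B7->S, B6->T; records B1=F, B2=F, B3=T, B3=F, B4=S, B4=E, B5=T, B6=T, B7=S
run #3 (k=0, x=5, y=1) runs B1->T, B2->F, B4->E, B3->F, B5->F, B7->E, B6->F, B9->E, B8->T; records B1=T, B2=F, B3=F, B4=E, B5=F, B6=F, B7=E, B8=T, B9=E
run #4 (k=2, x=4, y=1) runs B1->T, B2->F, B4->E, B3->F, B5->T, B7->E, B6->T; records B1=T, B2=F, B3=F, B4=E, B5=T, B6=T, B7=E
run #5 (k=3, x=0, y=2) runs B1->T, B2->F, B4->E, B3->F, B5->F, B7->E, B6->F, B9->E, B8->T; records B1=T, B2=F, B3=F, B4=E, B5=F, B6=F, B7=E, B8=T, B9=E
run #6 (k=-1, x=2, y=4) runs B1->F, B2->T, B2->F, B4->E, B3->T, B4->E, B3->T, B4->E, B3->T, B4->E, B3->T, B4->E, B3->T, B4->S, ...; records B1=F, B2=T, B2=F, B3=T, B3=F, B4=S, B4=E, B5=T, B6=T, B7=S
run #7 (k=-1, x=6, y=3) runs B1->F, B2->T, B2->F, B4->E, B3->F, B5->F, B7->E, B6->F, B9->E, B8->T; records B1=F, B2=T, B2=F, B3=F, B4=E, B5=F, B6=F, B7=E, B8=T, B9=E
run #8 (k=1, x=6, y=4) runs B1->F, B2->F, B4->E, B3->T, B4->E, B3->T, B4->E, B3->T, B4->E, B3->T, B4->S, B3->F, B5->F, B7->S, ...; records B1=F, B2=F, B3=T, B3=F, B4=S, B4=E, B5=F, B6=T, B7=S
run #9 (k=0, x=0, y=1) runs B1->T, B2->F, B4->E, B3->F, B5->F, B7->E, B6->F, B9->E, B8->T; records B1=T, B2=F, B3=F, B4=E, B5=F, B6=F, B7=E, B8=T, B9=E
run #10 (k=3, x=6, y=1) runs B1->T, B2->F, B4->E, B3->F, B5->F, B7->E, B6->F, B9->E, B8->T; records B1=T, B2=F, B3=F, B4=E, B5=F, B6=F, B7=E, B8=T, B9=E
union over the pool: B1=T, B1=F, B2=T, B2=F, B3=T, B3=F, B4=S, B4=E, B5=T, B5=F, B6=T, B6=F, B7=S, B7=E, B8=T, B9=E
uncovered (2 of 18): B8=F, B9=S
Answer: B8=F, B9=S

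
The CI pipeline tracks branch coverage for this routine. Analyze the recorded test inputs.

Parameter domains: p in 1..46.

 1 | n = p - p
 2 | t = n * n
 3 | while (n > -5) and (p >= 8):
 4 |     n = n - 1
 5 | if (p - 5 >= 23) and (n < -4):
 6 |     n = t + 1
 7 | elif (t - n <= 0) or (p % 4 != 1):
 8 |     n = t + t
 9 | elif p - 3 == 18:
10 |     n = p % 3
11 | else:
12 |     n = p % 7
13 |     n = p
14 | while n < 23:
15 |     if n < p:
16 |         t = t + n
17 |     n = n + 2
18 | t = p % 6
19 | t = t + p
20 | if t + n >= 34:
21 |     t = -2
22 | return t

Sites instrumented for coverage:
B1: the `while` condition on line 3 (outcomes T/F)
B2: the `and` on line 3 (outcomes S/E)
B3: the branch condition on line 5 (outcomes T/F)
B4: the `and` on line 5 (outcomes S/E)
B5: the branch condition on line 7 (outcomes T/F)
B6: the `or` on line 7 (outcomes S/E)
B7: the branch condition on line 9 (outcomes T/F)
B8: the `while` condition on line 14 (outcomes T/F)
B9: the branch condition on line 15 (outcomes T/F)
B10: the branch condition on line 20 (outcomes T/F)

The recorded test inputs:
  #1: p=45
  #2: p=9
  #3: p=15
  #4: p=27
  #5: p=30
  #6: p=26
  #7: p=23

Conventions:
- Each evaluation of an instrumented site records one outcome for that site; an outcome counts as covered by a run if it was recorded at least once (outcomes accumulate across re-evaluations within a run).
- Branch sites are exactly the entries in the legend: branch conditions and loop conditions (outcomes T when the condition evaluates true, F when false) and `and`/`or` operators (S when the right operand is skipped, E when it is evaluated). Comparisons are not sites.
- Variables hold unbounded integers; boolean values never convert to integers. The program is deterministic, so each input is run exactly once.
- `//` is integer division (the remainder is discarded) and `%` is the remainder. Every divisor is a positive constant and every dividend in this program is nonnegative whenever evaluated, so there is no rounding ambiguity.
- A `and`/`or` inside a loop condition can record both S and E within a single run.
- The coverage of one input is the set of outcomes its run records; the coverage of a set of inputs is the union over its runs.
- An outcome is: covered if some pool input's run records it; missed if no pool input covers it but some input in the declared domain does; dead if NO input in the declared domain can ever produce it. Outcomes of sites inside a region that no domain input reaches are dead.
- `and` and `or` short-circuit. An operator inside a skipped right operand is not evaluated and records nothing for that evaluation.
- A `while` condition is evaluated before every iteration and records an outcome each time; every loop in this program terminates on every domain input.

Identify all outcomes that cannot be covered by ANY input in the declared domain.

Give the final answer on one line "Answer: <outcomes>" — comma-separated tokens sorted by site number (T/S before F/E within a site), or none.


running all 46 domain inputs and tallying outcomes:
  reachable outcomes have witnesses, e.g. B1=T (e.g. p=8), B1=F (e.g. p=1), B2=S (e.g. p=8), B2=E (e.g. p=1)
Answer: none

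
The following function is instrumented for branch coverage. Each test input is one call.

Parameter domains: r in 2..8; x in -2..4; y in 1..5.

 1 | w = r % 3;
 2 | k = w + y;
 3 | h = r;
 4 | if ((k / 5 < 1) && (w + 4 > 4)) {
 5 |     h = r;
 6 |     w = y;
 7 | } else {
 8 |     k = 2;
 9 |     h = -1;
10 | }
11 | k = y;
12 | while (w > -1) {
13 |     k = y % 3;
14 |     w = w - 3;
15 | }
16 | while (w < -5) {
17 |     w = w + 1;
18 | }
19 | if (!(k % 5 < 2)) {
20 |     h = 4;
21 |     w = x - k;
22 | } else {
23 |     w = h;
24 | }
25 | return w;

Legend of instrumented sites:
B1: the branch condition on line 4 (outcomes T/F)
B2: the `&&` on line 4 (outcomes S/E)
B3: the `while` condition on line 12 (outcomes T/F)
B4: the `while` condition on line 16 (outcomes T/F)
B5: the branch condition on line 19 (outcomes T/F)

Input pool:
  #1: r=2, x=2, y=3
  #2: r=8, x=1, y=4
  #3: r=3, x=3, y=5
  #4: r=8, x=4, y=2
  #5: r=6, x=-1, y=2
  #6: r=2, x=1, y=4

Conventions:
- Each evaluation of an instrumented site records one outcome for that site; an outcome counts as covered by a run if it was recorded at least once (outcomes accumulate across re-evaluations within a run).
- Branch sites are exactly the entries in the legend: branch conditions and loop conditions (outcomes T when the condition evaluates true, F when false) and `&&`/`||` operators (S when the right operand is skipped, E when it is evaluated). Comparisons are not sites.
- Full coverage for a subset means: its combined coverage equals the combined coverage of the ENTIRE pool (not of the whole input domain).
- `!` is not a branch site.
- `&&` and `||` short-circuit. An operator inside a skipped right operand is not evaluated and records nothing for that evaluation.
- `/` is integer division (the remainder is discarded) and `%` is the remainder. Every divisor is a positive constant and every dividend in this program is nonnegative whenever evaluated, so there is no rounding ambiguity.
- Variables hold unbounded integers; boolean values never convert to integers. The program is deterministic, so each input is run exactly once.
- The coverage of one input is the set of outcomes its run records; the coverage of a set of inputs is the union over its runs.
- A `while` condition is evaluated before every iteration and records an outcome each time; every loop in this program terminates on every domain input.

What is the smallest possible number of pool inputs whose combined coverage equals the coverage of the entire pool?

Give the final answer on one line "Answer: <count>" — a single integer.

test 1 (r=2, x=2, y=3) hits B1=F, B2=S, B3=T, B3=F, B4=F, B5=F
test 2 (r=8, x=1, y=4) hits B1=F, B2=S, B3=T, B3=F, B4=F, B5=F
test 3 (r=3, x=3, y=5) hits B1=F, B2=S, B3=T, B3=F, B4=F, B5=T
test 4 (r=8, x=4, y=2) hits B1=T, B2=E, B3=T, B3=F, B4=F, B5=T
test 5 (r=6, x=-1, y=2) hits B1=F, B2=E, B3=T, B3=F, B4=F, B5=T
test 6 (r=2, x=1, y=4) hits B1=F, B2=S, B3=T, B3=F, B4=F, B5=F
union over all inputs: B1=T, B1=F, B2=S, B2=E, B3=T, B3=F, B4=F, B5=T, B5=F (9 outcomes)
no size-1 subset reaches all 9 outcomes (best union: 6/9)
inputs {1, 4} (size 2) cover everything; no size-2 subset with a lexicographically smaller index list covers all 9

Answer: 2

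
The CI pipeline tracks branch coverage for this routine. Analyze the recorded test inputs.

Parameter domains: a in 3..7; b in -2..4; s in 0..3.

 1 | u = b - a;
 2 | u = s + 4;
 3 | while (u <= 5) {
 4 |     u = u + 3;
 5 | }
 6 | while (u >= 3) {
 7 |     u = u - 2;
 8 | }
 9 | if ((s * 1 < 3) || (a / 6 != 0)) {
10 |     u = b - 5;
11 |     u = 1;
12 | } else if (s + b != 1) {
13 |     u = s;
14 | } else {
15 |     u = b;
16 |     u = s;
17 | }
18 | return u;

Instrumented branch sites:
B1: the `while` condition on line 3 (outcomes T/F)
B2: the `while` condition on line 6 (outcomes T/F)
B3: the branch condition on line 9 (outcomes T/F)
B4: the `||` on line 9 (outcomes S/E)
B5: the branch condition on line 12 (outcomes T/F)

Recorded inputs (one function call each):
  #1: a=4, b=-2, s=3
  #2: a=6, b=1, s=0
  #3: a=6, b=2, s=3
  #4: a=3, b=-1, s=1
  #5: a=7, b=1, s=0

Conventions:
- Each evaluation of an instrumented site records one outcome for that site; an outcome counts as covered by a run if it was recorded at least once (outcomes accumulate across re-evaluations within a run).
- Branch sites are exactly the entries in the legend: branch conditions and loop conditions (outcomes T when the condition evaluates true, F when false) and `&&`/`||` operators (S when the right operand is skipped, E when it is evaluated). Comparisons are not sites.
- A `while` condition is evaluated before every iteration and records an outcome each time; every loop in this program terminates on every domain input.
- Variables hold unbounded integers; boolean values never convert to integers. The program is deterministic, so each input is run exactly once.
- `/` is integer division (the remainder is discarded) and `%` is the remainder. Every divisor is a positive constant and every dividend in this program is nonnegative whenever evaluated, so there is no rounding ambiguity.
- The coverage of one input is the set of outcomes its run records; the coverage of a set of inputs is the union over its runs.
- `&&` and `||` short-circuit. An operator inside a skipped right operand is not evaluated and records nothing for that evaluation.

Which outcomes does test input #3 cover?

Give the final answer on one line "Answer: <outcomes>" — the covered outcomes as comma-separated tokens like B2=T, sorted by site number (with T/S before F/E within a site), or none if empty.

Tracing the run of input #3 (a=6, b=2, s=3):
  B1->F, B2->T, B2->T, B2->T, B2->F, B4->E, B3->T
as a set, this run covers: B1=F, B2=T, B2=F, B3=T, B4=E

Answer: B1=F, B2=T, B2=F, B3=T, B4=E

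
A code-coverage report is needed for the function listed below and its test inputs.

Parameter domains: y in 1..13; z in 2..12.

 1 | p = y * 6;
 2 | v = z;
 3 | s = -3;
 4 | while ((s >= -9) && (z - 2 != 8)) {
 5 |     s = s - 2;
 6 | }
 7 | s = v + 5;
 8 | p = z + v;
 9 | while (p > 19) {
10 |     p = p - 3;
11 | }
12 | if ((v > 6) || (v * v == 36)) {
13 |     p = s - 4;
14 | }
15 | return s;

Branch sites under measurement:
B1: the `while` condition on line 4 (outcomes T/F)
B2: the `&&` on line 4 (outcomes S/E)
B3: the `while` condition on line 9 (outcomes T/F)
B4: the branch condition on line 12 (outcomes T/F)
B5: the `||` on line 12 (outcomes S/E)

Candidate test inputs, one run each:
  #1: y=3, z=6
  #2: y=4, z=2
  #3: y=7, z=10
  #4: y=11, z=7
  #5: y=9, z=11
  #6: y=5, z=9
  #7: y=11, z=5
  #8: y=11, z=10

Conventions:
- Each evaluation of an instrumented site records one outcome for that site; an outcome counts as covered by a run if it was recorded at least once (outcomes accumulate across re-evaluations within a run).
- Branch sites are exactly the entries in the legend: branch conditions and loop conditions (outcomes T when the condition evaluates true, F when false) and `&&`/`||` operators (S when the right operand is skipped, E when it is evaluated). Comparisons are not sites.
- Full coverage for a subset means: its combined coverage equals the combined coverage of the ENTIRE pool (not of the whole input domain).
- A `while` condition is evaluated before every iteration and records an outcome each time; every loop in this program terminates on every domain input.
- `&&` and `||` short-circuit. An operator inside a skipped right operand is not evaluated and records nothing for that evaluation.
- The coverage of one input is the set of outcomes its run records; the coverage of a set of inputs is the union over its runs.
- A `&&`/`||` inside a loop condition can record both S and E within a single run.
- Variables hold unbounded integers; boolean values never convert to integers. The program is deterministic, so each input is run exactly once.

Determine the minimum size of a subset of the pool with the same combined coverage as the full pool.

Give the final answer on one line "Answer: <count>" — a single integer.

test 1 (y=3, z=6) fires B2->E, B1->T, B2->E, B1->T, B2->E, B1->T, B2->E, B1->T, B2->S, B1->F, B3->F, B5->E, B4->T; hits B1=T, B1=F, B2=S, B2=E, B3=F, B4=T, B5=E
test 2 (y=4, z=2) fires B2->E, B1->T, B2->E, B1->T, B2->E, B1->T, B2->E, B1->T, B2->S, B1->F, B3->F, B5->E, B4->F; hits B1=T, B1=F, B2=S, B2=E, B3=F, B4=F, B5=E
test 3 (y=7, z=10) fires B2->E, B1->F, B3->T, B3->F, B5->S, B4->T; hits B1=F, B2=E, B3=T, B3=F, B4=T, B5=S
test 4 (y=11, z=7) fires B2->E, B1->T, B2->E, B1->T, B2->E, B1->T, B2->E, B1->T, B2->S, B1->F, B3->F, B5->S, B4->T; hits B1=T, B1=F, B2=S, B2=E, B3=F, B4=T, B5=S
test 5 (y=9, z=11) fires B2->E, B1->T, B2->E, B1->T, B2->E, B1->T, B2->E, B1->T, B2->S, B1->F, B3->T, B3->F, B5->S, B4->T; hits B1=T, B1=F, B2=S, B2=E, B3=T, B3=F, B4=T, B5=S
test 6 (y=5, z=9) fires B2->E, B1->T, B2->E, B1->T, B2->E, B1->T, B2->E, B1->T, B2->S, B1->F, B3->F, B5->S, B4->T; hits B1=T, B1=F, B2=S, B2=E, B3=F, B4=T, B5=S
test 7 (y=11, z=5) fires B2->E, B1->T, B2->E, B1->T, B2->E, B1->T, B2->E, B1->T, B2->S, B1->F, B3->F, B5->E, B4->F; hits B1=T, B1=F, B2=S, B2=E, B3=F, B4=F, B5=E
test 8 (y=11, z=10) fires B2->E, B1->F, B3->T, B3->F, B5->S, B4->T; hits B1=F, B2=E, B3=T, B3=F, B4=T, B5=S
together the pool reaches 10 outcomes: B1=T, B1=F, B2=S, B2=E, B3=T, B3=F, B4=T, B4=F, B5=S, B5=E
checked all size-1 subsets: none covers 10 outcomes (max 8/10)
at size 2, {2, 3} reaches all 10 outcomes; every lexicographically earlier size-2 subset fails

Answer: 2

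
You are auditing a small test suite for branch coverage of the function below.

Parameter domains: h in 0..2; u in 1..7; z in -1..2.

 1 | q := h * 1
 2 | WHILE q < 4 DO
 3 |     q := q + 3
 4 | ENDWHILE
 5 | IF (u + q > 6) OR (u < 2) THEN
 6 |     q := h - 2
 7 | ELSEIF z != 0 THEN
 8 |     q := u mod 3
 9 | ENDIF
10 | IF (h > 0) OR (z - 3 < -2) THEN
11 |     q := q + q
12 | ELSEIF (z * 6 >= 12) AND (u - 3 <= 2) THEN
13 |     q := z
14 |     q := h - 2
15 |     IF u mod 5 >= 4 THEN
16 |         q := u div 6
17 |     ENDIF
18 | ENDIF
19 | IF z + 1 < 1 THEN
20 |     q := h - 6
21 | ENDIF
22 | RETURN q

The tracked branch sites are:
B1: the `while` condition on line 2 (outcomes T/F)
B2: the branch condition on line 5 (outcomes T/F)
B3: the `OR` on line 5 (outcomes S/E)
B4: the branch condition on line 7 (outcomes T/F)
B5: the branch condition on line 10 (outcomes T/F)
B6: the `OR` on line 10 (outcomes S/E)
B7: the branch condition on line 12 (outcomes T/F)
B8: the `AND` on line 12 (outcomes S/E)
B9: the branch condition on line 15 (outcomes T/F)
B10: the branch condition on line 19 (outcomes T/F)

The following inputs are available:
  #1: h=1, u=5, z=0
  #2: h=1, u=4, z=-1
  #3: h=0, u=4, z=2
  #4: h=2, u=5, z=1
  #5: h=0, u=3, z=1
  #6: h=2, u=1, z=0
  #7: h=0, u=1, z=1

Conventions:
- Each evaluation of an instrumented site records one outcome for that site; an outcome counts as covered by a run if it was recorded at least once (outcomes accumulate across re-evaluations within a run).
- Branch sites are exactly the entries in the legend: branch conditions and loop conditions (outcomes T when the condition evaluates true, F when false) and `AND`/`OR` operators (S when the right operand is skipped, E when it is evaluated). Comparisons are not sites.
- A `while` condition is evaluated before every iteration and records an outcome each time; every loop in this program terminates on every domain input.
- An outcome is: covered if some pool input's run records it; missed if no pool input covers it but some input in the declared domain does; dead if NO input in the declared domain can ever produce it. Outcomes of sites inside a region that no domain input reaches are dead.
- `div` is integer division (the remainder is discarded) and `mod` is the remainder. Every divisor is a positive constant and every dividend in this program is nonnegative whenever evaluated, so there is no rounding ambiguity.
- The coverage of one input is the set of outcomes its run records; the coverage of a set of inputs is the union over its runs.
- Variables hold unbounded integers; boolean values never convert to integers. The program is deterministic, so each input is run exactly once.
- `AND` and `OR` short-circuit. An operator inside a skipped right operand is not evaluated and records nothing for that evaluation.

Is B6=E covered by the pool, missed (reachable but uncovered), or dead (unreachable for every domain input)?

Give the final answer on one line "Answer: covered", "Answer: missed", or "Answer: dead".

B6=E is recorded by pool input(s) 3, 5, 7 -> covered

Answer: covered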